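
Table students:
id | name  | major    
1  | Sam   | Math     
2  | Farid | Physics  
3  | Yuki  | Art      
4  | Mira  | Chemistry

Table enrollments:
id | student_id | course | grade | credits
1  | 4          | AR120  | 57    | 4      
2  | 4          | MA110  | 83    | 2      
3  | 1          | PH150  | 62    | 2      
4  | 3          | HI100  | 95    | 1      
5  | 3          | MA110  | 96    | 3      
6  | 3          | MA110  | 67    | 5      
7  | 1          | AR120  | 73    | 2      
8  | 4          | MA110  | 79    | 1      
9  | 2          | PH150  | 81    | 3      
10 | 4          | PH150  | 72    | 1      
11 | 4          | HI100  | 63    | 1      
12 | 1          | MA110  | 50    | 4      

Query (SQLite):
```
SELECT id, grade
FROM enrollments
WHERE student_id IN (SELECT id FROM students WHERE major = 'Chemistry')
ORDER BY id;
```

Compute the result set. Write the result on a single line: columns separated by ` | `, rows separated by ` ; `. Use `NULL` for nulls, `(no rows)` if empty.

1 | 57 ; 2 | 83 ; 8 | 79 ; 10 | 72 ; 11 | 63

Inner query: students.id where major = 'Chemistry'.
Outer: keep enrollments rows whose student_id is in that set.
Inner query → {4}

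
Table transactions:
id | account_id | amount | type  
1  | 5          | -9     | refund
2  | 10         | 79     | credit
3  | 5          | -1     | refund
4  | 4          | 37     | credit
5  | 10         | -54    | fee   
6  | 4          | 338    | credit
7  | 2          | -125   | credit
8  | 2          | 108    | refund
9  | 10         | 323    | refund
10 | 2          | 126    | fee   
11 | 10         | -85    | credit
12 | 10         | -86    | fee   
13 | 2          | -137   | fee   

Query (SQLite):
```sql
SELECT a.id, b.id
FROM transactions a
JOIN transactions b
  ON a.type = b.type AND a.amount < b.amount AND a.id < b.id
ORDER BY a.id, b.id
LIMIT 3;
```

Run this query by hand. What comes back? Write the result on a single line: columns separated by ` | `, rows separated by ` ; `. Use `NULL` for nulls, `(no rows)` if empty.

Pairs (a,b) with same type, a.amount < b.amount, a.id < b.id.
type groups: credit:{2,4,6,7,11} fee:{5,10,12,13} refund:{1,3,8,9}
Ordered by (a.id, b.id); first 3.

1 | 3 ; 1 | 8 ; 1 | 9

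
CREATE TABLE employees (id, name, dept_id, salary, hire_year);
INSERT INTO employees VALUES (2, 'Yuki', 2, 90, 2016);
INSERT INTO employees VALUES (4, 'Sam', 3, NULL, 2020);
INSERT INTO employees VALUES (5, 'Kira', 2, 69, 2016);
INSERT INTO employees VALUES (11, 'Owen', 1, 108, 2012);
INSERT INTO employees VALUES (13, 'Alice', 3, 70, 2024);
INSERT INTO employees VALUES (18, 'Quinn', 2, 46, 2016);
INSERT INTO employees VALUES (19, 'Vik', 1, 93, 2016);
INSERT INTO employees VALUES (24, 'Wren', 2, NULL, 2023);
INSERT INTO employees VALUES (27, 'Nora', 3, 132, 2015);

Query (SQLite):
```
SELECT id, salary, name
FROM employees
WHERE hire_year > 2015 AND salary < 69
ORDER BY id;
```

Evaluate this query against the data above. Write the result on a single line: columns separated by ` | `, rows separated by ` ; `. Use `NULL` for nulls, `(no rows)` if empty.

18 | 46 | Quinn

hire_year > 2015: ids {2, 4, 5, 13, 18, 19, 24}
salary < 69: ids {18}
Combine with AND.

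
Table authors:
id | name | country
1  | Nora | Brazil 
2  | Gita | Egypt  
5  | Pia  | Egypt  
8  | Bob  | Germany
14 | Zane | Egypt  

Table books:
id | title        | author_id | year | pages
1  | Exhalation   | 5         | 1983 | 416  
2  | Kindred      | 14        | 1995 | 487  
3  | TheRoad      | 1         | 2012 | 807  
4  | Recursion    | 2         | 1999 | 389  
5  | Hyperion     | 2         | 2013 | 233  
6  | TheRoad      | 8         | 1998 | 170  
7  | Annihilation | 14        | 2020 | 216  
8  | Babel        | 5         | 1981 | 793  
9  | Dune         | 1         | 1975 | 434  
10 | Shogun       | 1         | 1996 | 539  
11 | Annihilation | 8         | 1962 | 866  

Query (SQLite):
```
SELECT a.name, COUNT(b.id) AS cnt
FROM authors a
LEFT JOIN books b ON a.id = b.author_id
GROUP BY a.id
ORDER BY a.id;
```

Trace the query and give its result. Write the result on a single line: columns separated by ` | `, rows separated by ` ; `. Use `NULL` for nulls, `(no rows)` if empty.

Nora | 3 ; Gita | 2 ; Pia | 2 ; Bob | 2 ; Zane | 2

LEFT JOIN keeps every authors row; unmatched ones get NULL for books columns.
Group by authors.id and compute COUNT(b.id). COUNT(col) of an all-NULL group is 0.
  1: ids {3, 9, 10} → COUNT(b.id)=3
  2: ids {4, 5} → COUNT(b.id)=2
  5: ids {1, 8} → COUNT(b.id)=2
  8: ids {6, 11} → COUNT(b.id)=2
  14: ids {2, 7} → COUNT(b.id)=2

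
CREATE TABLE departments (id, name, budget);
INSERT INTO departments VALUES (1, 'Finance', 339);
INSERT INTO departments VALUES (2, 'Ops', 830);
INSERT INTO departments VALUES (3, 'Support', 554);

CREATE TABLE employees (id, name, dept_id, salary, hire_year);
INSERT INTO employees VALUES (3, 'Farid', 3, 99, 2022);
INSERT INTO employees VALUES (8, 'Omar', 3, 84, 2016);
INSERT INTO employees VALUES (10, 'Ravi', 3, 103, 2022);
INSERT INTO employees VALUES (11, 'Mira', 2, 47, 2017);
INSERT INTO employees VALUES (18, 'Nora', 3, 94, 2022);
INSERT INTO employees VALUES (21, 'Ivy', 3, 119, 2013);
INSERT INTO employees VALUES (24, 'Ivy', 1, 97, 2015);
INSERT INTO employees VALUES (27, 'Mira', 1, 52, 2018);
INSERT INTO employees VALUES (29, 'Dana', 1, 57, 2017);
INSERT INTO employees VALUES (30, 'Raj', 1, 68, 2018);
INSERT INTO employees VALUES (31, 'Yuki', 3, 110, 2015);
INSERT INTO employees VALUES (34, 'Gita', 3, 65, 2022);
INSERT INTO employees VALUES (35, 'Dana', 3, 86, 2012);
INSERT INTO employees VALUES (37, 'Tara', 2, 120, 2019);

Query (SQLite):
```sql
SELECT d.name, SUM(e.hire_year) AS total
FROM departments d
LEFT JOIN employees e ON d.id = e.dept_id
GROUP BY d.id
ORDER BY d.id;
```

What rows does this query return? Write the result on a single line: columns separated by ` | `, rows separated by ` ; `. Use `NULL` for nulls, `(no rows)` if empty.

Finance | 8068 ; Ops | 4036 ; Support | 16144

LEFT JOIN keeps every departments row; unmatched ones get NULL for employees columns.
Group by departments.id and compute SUM(e.hire_year). SUM over an all-NULL group is NULL.
  1: ids {24, 27, 29, 30} → SUM(e.hire_year)=8068
  2: ids {11, 37} → SUM(e.hire_year)=4036
  3: ids {3, 8, 10, 18, 21, 31, 34, 35} → SUM(e.hire_year)=16144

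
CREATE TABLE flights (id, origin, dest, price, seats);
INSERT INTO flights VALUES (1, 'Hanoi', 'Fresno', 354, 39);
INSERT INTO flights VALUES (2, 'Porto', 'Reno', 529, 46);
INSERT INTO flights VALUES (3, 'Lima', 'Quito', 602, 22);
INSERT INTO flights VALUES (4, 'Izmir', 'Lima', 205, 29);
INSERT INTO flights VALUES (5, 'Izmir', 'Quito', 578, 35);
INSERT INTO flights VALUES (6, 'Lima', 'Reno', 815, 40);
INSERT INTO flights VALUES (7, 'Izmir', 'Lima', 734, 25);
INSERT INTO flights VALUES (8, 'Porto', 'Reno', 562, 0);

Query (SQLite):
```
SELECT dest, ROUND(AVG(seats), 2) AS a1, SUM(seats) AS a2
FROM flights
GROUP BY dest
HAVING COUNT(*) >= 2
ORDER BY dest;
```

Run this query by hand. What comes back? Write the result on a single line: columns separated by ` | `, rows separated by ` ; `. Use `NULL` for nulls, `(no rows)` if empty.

Group flights by dest.
Per group compute: ROUND(AVG(seats), 2), SUM(seats).
HAVING: drop groups with fewer than 2 rows.
  Fresno: ids {1} → ROUND(AVG(seats), 2)=39, SUM(seats)=39
  Lima: ids {4, 7} → ROUND(AVG(seats), 2)=27, SUM(seats)=54
  Quito: ids {3, 5} → ROUND(AVG(seats), 2)=28.5, SUM(seats)=57
  Reno: ids {2, 6, 8} → ROUND(AVG(seats), 2)=28.67, SUM(seats)=86

Lima | 27 | 54 ; Quito | 28.5 | 57 ; Reno | 28.67 | 86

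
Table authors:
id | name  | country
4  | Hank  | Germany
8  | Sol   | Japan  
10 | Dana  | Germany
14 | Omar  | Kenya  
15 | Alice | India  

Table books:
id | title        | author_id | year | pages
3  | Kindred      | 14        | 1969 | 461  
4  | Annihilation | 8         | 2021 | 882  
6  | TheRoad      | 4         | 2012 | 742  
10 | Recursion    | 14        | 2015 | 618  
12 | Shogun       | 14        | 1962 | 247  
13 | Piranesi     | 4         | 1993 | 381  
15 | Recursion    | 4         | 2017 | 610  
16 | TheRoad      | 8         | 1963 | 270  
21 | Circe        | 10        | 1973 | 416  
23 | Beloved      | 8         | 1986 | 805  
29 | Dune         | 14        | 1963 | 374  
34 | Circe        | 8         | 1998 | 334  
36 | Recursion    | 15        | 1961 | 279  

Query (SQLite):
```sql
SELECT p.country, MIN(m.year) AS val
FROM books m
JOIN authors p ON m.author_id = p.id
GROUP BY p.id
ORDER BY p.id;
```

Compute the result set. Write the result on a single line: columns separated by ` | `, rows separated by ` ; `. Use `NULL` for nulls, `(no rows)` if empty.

Join each books row to its authors via author_id.
Group joined rows by authors.id; compute MIN(m.year) per group.
  4: ids {6, 13, 15} → MIN(m.year)=1993
  8: ids {4, 16, 23, 34} → MIN(m.year)=1963
  10: ids {21} → MIN(m.year)=1973
  14: ids {3, 10, 12, 29} → MIN(m.year)=1962
  15: ids {36} → MIN(m.year)=1961

Germany | 1993 ; Japan | 1963 ; Germany | 1973 ; Kenya | 1962 ; India | 1961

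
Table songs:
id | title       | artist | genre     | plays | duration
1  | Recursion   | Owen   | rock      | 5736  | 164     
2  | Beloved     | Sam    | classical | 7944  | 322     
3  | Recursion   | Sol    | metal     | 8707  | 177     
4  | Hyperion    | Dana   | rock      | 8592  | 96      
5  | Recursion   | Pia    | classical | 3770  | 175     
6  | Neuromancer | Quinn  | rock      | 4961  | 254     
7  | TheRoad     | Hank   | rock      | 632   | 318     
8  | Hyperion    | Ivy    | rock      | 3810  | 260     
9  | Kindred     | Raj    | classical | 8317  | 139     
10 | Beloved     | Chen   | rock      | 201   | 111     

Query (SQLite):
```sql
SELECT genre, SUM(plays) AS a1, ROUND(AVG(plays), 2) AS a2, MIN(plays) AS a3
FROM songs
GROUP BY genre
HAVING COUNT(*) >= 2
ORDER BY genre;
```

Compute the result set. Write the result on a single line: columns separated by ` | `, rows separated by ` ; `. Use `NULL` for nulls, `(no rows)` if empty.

classical | 20031 | 6677 | 3770 ; rock | 23932 | 3988.67 | 201

Group songs by genre.
Per group compute: SUM(plays), ROUND(AVG(plays), 2), MIN(plays).
HAVING: drop groups with fewer than 2 rows.
  classical: ids {2, 5, 9} → SUM(plays)=20031, ROUND(AVG(plays), 2)=6677, MIN(plays)=3770
  metal: ids {3} → SUM(plays)=8707, ROUND(AVG(plays), 2)=8707, MIN(plays)=8707
  rock: ids {1, 4, 6, 7, 8, 10} → SUM(plays)=23932, ROUND(AVG(plays), 2)=3988.67, MIN(plays)=201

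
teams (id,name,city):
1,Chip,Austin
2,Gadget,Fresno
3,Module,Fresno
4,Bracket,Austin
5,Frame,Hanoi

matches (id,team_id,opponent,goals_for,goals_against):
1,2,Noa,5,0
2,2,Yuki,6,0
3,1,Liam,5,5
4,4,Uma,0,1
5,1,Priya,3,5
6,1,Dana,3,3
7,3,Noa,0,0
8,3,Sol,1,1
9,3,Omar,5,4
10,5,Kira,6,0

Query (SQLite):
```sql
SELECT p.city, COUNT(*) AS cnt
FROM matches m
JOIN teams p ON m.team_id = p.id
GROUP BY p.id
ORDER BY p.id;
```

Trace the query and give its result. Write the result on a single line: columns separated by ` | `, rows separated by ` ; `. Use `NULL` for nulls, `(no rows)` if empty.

Join each matches row to its teams via team_id.
Group joined rows by teams.id; compute COUNT(*) per group.
  1: ids {3, 5, 6} → COUNT(*)=3
  2: ids {1, 2} → COUNT(*)=2
  3: ids {7, 8, 9} → COUNT(*)=3
  4: ids {4} → COUNT(*)=1
  5: ids {10} → COUNT(*)=1

Austin | 3 ; Fresno | 2 ; Fresno | 3 ; Austin | 1 ; Hanoi | 1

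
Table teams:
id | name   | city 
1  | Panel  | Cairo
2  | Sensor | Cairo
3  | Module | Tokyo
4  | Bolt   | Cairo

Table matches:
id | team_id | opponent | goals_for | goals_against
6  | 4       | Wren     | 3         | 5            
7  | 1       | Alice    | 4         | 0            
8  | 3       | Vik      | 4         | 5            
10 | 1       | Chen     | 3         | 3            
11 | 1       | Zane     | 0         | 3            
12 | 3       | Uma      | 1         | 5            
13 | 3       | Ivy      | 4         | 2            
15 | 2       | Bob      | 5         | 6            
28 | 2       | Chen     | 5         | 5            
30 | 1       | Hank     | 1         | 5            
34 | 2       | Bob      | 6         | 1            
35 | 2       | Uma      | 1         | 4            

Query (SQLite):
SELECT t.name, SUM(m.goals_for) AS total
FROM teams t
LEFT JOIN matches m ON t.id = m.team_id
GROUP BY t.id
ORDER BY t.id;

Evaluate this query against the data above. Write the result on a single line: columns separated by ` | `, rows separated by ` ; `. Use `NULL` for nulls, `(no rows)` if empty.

Panel | 8 ; Sensor | 17 ; Module | 9 ; Bolt | 3

LEFT JOIN keeps every teams row; unmatched ones get NULL for matches columns.
Group by teams.id and compute SUM(m.goals_for). SUM over an all-NULL group is NULL.
  1: ids {7, 10, 11, 30} → SUM(m.goals_for)=8
  2: ids {15, 28, 34, 35} → SUM(m.goals_for)=17
  3: ids {8, 12, 13} → SUM(m.goals_for)=9
  4: ids {6} → SUM(m.goals_for)=3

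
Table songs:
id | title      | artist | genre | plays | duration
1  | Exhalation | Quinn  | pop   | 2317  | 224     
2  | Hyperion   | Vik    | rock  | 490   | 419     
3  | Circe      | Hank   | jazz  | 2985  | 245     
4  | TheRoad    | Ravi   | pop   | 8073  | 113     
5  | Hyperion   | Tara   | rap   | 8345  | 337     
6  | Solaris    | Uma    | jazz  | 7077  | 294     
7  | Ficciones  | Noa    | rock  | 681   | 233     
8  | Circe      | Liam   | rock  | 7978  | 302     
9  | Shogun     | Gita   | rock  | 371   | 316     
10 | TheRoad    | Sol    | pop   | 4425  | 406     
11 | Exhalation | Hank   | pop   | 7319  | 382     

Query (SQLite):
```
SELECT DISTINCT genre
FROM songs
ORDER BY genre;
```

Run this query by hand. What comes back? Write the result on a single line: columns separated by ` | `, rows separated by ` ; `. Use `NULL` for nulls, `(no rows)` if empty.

jazz ; pop ; rap ; rock

Collect distinct genre values from songs.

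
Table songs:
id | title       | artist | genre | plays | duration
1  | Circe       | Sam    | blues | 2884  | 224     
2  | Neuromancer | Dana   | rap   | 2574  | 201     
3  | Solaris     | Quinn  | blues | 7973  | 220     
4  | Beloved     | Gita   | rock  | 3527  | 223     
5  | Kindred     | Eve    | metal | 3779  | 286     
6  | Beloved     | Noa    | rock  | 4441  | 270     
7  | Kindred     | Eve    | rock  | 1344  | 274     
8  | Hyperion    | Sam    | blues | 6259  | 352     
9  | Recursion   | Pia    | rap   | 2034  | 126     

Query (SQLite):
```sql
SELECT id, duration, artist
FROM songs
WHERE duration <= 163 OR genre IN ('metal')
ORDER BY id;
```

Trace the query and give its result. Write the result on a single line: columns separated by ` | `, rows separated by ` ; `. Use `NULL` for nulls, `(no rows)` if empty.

duration <= 163: ids {9}
genre IN ('metal'): ids {5}
Combine with OR.

5 | 286 | Eve ; 9 | 126 | Pia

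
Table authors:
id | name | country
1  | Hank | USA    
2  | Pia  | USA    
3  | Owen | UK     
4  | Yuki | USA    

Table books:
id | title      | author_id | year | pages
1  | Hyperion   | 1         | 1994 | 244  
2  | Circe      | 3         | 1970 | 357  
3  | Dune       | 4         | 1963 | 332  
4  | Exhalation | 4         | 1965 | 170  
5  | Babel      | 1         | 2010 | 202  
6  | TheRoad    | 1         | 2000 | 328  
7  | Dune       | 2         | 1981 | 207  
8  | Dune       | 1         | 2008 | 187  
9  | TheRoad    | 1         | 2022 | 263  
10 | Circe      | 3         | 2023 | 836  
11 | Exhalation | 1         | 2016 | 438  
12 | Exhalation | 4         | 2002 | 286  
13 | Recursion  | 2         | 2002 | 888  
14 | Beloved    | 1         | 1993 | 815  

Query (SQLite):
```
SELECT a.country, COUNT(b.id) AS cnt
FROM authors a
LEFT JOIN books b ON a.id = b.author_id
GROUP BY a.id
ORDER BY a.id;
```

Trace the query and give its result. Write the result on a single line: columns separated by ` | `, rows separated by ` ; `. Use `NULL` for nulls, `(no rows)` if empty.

LEFT JOIN keeps every authors row; unmatched ones get NULL for books columns.
Group by authors.id and compute COUNT(b.id). COUNT(col) of an all-NULL group is 0.
  1: ids {1, 5, 6, 8, 9, 11, 14} → COUNT(b.id)=7
  2: ids {7, 13} → COUNT(b.id)=2
  3: ids {2, 10} → COUNT(b.id)=2
  4: ids {3, 4, 12} → COUNT(b.id)=3

USA | 7 ; USA | 2 ; UK | 2 ; USA | 3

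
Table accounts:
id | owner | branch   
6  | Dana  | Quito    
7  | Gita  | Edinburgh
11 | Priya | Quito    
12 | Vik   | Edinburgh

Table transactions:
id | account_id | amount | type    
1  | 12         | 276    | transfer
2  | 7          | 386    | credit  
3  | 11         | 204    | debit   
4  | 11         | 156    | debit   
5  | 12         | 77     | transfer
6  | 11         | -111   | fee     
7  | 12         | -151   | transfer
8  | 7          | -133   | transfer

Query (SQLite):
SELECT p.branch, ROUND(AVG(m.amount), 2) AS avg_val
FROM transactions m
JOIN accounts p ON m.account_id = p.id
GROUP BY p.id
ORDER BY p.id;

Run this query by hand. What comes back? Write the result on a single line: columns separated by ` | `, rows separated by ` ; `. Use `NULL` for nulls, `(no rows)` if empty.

Join each transactions row to its accounts via account_id.
Group joined rows by accounts.id; compute ROUND(AVG(m.amount), 2) per group.
  7: ids {2, 8} → ROUND(AVG(m.amount), 2)=126.5
  11: ids {3, 4, 6} → ROUND(AVG(m.amount), 2)=83
  12: ids {1, 5, 7} → ROUND(AVG(m.amount), 2)=67.33

Edinburgh | 126.5 ; Quito | 83 ; Edinburgh | 67.33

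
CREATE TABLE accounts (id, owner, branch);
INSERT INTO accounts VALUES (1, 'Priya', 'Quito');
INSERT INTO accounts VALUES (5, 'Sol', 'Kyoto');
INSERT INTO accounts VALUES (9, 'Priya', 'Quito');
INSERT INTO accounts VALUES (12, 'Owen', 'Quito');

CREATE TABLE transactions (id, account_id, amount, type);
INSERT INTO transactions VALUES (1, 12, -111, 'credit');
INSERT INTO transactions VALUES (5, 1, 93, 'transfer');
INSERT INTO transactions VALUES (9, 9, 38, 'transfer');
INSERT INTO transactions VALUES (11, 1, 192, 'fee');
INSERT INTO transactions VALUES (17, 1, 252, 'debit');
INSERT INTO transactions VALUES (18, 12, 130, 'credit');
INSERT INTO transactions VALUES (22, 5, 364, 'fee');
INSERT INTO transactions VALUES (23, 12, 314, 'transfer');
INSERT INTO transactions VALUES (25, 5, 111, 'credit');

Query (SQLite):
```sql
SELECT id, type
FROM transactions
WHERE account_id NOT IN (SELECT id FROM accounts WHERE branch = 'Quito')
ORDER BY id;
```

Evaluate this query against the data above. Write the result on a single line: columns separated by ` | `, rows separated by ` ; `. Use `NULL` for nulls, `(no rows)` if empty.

Inner query: accounts.id where branch = 'Quito'.
Outer: keep transactions rows whose account_id is not in that set.
Inner query → {1, 9, 12}

22 | fee ; 25 | credit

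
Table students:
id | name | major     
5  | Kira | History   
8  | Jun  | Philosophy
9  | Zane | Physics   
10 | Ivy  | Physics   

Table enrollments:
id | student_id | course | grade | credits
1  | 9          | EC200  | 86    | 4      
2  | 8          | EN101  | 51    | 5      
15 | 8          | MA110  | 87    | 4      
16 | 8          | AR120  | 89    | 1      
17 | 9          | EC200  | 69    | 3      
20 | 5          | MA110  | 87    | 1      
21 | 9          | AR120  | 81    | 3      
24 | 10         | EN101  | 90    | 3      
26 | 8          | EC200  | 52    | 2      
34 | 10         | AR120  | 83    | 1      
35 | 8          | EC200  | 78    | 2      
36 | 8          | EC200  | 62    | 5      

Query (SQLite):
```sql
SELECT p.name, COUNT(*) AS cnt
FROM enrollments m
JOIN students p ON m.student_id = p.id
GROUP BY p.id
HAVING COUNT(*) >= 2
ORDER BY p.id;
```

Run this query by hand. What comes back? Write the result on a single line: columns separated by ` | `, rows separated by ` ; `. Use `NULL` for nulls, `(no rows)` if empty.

Join each enrollments row to its students via student_id.
Group joined rows by students.id; compute COUNT(*) per group.
HAVING: keep groups with count ≥ 2.
  5: ids {20} → COUNT(*)=1
  8: ids {2, 15, 16, 26, 35, 36} → COUNT(*)=6
  9: ids {1, 17, 21} → COUNT(*)=3
  10: ids {24, 34} → COUNT(*)=2

Jun | 6 ; Zane | 3 ; Ivy | 2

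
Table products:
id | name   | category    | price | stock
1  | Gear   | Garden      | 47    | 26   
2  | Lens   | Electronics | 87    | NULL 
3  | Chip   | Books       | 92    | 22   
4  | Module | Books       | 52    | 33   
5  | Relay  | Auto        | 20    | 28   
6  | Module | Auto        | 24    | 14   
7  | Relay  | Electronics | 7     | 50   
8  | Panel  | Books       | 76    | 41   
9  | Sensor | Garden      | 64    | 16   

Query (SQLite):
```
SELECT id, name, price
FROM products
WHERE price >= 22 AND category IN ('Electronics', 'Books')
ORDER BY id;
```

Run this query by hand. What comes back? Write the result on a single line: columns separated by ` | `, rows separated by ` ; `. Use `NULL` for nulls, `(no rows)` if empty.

2 | Lens | 87 ; 3 | Chip | 92 ; 4 | Module | 52 ; 8 | Panel | 76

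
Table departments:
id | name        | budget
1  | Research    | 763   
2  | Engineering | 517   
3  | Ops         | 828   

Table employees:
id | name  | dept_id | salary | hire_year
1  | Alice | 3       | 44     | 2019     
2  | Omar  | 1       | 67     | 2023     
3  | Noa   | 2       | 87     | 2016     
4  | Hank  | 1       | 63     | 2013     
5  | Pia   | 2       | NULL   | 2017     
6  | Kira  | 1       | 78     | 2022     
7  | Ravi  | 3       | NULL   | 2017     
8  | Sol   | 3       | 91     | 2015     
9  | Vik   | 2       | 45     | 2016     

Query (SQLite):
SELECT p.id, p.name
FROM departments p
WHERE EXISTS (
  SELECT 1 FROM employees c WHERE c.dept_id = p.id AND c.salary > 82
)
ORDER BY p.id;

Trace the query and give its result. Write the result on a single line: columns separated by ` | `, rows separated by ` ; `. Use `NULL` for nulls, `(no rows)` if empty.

For each departments row, check whether any employees with matching dept_id has salary > 82.
Keep rows where that is true.

2 | Engineering ; 3 | Ops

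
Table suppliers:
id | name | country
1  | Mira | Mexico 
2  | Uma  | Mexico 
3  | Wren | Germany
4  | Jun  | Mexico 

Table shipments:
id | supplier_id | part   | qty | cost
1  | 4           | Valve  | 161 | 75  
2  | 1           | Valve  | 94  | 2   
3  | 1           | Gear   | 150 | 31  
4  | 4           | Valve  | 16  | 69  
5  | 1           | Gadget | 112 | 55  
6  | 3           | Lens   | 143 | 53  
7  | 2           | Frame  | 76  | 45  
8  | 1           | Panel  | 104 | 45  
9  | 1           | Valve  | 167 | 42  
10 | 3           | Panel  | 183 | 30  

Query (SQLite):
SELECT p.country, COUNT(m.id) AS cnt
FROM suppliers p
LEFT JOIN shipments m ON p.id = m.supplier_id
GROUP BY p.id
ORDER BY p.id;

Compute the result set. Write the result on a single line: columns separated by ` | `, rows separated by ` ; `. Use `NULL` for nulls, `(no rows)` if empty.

Mexico | 5 ; Mexico | 1 ; Germany | 2 ; Mexico | 2

LEFT JOIN keeps every suppliers row; unmatched ones get NULL for shipments columns.
Group by suppliers.id and compute COUNT(m.id). COUNT(col) of an all-NULL group is 0.
  1: ids {2, 3, 5, 8, 9} → COUNT(m.id)=5
  2: ids {7} → COUNT(m.id)=1
  3: ids {6, 10} → COUNT(m.id)=2
  4: ids {1, 4} → COUNT(m.id)=2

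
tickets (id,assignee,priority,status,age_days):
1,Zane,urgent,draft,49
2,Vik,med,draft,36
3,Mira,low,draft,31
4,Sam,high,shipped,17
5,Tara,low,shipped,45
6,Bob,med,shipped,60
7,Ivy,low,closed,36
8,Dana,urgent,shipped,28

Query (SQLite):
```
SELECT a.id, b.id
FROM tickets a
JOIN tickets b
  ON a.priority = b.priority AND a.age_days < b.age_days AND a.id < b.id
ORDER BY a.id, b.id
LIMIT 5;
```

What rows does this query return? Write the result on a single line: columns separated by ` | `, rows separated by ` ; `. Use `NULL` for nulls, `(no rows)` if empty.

2 | 6 ; 3 | 5 ; 3 | 7

Pairs (a,b) with same priority, a.age_days < b.age_days, a.id < b.id.
priority groups: high:{4} low:{3,5,7} med:{2,6} urgent:{1,8}
Ordered by (a.id, b.id); first 5.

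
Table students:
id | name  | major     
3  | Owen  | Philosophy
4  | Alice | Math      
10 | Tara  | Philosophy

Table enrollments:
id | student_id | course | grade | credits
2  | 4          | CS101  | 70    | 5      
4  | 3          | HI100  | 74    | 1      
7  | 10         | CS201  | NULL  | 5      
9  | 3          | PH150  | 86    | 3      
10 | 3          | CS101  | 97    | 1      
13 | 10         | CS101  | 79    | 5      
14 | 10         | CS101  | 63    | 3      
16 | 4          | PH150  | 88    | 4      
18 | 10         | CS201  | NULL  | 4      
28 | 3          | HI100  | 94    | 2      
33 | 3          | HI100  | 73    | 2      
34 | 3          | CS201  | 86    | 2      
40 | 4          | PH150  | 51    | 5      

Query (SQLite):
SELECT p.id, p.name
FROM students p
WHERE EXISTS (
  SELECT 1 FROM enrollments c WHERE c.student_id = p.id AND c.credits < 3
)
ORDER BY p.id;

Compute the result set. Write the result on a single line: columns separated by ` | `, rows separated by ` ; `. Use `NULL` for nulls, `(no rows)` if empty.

3 | Owen

For each students row, check whether any enrollments with matching student_id has credits < 3.
Keep rows where that is true.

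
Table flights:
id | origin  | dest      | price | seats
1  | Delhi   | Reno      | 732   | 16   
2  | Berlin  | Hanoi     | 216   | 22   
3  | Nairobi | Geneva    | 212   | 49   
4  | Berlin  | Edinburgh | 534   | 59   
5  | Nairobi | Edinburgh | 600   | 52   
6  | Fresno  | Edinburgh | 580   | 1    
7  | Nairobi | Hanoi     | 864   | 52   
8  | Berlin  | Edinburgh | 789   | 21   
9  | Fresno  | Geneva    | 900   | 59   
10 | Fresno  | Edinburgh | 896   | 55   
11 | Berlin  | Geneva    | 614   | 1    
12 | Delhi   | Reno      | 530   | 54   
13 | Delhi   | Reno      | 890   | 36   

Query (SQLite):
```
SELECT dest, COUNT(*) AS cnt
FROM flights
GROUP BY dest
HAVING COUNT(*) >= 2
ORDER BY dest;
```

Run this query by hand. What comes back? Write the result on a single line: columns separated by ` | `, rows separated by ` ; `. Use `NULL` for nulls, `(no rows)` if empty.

Edinburgh | 5 ; Geneva | 3 ; Hanoi | 2 ; Reno | 3

Partition flights by dest; compute COUNT(*) within each group.
HAVING: keep groups with count ≥ 2.
  Edinburgh: ids {4, 5, 6, 8, 10} → COUNT(*)=5
  Geneva: ids {3, 9, 11} → COUNT(*)=3
  Hanoi: ids {2, 7} → COUNT(*)=2
  Reno: ids {1, 12, 13} → COUNT(*)=3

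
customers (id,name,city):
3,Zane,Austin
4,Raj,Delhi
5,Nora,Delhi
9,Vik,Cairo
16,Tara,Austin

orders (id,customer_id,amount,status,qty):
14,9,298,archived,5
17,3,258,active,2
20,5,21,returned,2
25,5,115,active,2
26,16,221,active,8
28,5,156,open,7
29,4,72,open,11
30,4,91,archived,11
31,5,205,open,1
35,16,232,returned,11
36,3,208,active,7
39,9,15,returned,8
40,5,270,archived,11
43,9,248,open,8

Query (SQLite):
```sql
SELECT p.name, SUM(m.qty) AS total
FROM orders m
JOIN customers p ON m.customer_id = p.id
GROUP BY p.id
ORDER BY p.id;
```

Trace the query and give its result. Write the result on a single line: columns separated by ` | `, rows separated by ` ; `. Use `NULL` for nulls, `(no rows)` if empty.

Zane | 9 ; Raj | 22 ; Nora | 23 ; Vik | 21 ; Tara | 19

Join each orders row to its customers via customer_id.
Group joined rows by customers.id; compute SUM(m.qty) per group.
  3: ids {17, 36} → SUM(m.qty)=9
  4: ids {29, 30} → SUM(m.qty)=22
  5: ids {20, 25, 28, 31, 40} → SUM(m.qty)=23
  9: ids {14, 39, 43} → SUM(m.qty)=21
  16: ids {26, 35} → SUM(m.qty)=19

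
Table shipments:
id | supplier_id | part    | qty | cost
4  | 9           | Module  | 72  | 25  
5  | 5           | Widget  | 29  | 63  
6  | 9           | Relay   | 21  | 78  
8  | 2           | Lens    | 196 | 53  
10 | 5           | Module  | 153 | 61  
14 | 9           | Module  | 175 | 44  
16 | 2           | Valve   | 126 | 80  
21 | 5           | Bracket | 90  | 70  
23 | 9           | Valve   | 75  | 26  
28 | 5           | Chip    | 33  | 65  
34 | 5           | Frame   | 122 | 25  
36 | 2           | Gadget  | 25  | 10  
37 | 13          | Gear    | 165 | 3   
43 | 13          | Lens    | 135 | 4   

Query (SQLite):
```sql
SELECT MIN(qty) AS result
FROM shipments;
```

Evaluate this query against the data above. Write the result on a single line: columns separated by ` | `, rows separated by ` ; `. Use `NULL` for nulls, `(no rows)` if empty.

All qty values: [72, 29, 21, 196, 153, 175, 126, 90, 75, 33, 122, 25, 165, 135].
MIN of non-NULL values = 21.

21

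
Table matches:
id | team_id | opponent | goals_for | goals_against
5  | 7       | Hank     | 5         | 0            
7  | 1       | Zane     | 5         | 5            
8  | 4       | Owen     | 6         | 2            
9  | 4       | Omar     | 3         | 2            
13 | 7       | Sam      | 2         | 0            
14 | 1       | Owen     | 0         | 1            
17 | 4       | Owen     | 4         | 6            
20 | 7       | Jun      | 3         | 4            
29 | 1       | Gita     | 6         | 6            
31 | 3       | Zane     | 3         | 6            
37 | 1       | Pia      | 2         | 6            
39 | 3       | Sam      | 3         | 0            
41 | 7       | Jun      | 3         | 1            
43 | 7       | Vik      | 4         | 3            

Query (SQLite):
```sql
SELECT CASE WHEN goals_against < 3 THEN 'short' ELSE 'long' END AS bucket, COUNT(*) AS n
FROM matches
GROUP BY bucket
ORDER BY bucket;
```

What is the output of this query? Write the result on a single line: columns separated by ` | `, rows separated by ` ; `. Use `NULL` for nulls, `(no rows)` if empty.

long | 7 ; short | 7

Bucket rows by goals_against < 3 → 'short' else 'long'; count each bucket.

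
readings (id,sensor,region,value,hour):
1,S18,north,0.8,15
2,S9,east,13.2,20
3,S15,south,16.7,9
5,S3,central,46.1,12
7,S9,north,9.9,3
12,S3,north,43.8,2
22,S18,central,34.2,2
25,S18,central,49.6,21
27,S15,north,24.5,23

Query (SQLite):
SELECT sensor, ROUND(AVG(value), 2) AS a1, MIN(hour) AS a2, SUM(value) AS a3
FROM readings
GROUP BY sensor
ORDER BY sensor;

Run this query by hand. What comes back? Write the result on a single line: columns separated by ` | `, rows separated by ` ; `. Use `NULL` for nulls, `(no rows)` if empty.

Group readings by sensor.
Per group compute: ROUND(AVG(value), 2), MIN(hour), SUM(value).
  S15: ids {3, 27} → ROUND(AVG(value), 2)=20.6, MIN(hour)=9, SUM(value)=41.2
  S18: ids {1, 22, 25} → ROUND(AVG(value), 2)=28.2, MIN(hour)=2, SUM(value)=84.6
  S3: ids {5, 12} → ROUND(AVG(value), 2)=44.95, MIN(hour)=2, SUM(value)=89.9
  S9: ids {2, 7} → ROUND(AVG(value), 2)=11.55, MIN(hour)=3, SUM(value)=23.1

S15 | 20.6 | 9 | 41.2 ; S18 | 28.2 | 2 | 84.6 ; S3 | 44.95 | 2 | 89.9 ; S9 | 11.55 | 3 | 23.1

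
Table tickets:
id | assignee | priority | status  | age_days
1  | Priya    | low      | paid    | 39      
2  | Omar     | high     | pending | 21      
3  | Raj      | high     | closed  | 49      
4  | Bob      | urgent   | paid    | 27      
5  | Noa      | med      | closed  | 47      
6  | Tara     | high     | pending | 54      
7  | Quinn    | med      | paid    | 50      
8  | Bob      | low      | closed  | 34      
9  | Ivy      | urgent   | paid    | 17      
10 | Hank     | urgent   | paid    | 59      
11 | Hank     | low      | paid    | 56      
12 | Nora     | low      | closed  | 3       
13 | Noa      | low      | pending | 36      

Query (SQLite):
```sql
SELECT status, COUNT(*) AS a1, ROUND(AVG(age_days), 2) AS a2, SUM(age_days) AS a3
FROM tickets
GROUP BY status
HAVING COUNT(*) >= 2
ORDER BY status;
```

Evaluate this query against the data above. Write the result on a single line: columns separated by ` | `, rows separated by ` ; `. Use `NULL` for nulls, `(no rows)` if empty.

closed | 4 | 33.25 | 133 ; paid | 6 | 41.33 | 248 ; pending | 3 | 37 | 111

Group tickets by status.
Per group compute: COUNT(*), ROUND(AVG(age_days), 2), SUM(age_days).
HAVING: drop groups with fewer than 2 rows.
  closed: ids {3, 5, 8, 12} → COUNT(*)=4, ROUND(AVG(age_days), 2)=33.25, SUM(age_days)=133
  paid: ids {1, 4, 7, 9, 10, 11} → COUNT(*)=6, ROUND(AVG(age_days), 2)=41.33, SUM(age_days)=248
  pending: ids {2, 6, 13} → COUNT(*)=3, ROUND(AVG(age_days), 2)=37, SUM(age_days)=111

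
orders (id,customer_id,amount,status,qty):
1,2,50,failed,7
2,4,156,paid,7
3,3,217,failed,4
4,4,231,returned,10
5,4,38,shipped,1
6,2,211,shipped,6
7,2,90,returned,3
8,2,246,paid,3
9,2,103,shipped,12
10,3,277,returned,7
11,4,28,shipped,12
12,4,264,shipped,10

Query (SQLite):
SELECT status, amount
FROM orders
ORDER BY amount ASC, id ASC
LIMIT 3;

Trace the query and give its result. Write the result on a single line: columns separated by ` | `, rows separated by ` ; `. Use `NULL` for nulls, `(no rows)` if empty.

Sort by amount asc, tiebreak id asc: (28, id=11), (38, id=5), (50, id=1), (90, id=7), (103, id=9), (156, id=2) …. Take first 3.

shipped | 28 ; shipped | 38 ; failed | 50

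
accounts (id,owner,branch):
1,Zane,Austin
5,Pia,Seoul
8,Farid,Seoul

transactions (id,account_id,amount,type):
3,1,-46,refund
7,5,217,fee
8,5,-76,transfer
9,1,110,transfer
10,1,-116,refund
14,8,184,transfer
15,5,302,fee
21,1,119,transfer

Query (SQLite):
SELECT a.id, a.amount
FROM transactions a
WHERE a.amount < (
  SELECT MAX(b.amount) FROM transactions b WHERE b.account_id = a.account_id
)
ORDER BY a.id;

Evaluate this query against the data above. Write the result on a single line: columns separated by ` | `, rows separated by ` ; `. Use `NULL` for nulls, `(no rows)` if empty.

For each transactions row a, compute MAX(amount) over rows sharing a.account_id.
Keep row a if a.amount < that per-group MAX.
  account_id=1: MAX(amount) = 119
  account_id=5: MAX(amount) = 302
  account_id=8: MAX(amount) = 184

3 | -46 ; 7 | 217 ; 8 | -76 ; 9 | 110 ; 10 | -116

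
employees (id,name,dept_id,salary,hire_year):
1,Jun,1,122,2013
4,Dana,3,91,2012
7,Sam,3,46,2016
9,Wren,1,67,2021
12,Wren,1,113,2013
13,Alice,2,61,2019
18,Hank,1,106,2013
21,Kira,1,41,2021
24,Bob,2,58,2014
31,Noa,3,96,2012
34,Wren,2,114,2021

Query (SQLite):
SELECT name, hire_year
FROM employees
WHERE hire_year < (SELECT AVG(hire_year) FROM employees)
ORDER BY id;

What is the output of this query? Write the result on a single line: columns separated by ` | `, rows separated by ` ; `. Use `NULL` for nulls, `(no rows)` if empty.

Jun | 2013 ; Dana | 2012 ; Wren | 2013 ; Hank | 2013 ; Bob | 2014 ; Noa | 2012

Scalar subquery: AVG(hire_year) over all employees rows = 2015.909091 (≈; comparison uses full precision).
Keep rows where hire_year < that value.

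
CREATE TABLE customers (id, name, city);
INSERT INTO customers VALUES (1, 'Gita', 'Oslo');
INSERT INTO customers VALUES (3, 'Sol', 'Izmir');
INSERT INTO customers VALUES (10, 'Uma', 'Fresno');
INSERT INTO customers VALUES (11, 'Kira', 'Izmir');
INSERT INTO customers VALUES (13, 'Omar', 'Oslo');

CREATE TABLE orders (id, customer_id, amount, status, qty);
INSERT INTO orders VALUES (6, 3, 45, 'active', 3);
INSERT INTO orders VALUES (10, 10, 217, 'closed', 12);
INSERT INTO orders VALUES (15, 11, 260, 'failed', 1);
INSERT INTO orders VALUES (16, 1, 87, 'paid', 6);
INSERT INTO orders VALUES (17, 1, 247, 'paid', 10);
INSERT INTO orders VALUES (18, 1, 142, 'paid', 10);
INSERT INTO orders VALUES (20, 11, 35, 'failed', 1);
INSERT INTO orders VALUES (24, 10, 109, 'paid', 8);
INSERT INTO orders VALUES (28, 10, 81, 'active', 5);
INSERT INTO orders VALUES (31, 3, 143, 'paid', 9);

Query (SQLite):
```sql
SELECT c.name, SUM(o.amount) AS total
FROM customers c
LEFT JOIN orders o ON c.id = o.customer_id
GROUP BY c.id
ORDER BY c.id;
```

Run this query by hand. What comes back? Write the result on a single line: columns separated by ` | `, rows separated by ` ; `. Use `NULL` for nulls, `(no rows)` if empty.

Gita | 476 ; Sol | 188 ; Uma | 407 ; Kira | 295 ; Omar | NULL

LEFT JOIN keeps every customers row; unmatched ones get NULL for orders columns.
Group by customers.id and compute SUM(o.amount). SUM over an all-NULL group is NULL.
  1: ids {16, 17, 18} → SUM(o.amount)=476
  3: ids {6, 31} → SUM(o.amount)=188
  10: ids {10, 24, 28} → SUM(o.amount)=407
  11: ids {15, 20} → SUM(o.amount)=295
  13: ids {—} → SUM(o.amount)=NULL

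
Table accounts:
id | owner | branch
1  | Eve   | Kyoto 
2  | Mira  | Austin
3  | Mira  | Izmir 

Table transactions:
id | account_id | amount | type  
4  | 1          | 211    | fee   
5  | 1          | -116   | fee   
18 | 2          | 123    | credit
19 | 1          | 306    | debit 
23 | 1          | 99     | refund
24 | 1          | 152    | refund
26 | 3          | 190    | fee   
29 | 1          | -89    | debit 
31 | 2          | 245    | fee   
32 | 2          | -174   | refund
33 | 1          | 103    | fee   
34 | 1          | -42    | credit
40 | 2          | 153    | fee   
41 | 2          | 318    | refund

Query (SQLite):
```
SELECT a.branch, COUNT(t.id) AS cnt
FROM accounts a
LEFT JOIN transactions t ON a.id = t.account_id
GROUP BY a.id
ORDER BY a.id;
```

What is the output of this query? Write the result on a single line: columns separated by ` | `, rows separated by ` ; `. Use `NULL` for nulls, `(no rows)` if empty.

LEFT JOIN keeps every accounts row; unmatched ones get NULL for transactions columns.
Group by accounts.id and compute COUNT(t.id). COUNT(col) of an all-NULL group is 0.
  1: ids {4, 5, 19, 23, 24, 29, 33, 34} → COUNT(t.id)=8
  2: ids {18, 31, 32, 40, 41} → COUNT(t.id)=5
  3: ids {26} → COUNT(t.id)=1

Kyoto | 8 ; Austin | 5 ; Izmir | 1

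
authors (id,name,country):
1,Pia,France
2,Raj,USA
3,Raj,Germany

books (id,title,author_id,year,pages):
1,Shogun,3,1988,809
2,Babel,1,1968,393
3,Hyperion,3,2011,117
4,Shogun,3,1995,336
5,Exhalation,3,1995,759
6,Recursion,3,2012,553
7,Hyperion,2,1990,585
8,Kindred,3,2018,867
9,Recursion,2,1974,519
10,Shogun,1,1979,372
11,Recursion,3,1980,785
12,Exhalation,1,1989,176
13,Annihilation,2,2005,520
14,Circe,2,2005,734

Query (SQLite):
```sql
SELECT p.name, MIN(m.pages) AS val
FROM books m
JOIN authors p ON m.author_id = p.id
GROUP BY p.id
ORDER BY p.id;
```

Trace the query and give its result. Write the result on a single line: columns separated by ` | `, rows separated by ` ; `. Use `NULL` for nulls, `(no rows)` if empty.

Pia | 176 ; Raj | 519 ; Raj | 117

Join each books row to its authors via author_id.
Group joined rows by authors.id; compute MIN(m.pages) per group.
  1: ids {2, 10, 12} → MIN(m.pages)=176
  2: ids {7, 9, 13, 14} → MIN(m.pages)=519
  3: ids {1, 3, 4, 5, 6, 8, 11} → MIN(m.pages)=117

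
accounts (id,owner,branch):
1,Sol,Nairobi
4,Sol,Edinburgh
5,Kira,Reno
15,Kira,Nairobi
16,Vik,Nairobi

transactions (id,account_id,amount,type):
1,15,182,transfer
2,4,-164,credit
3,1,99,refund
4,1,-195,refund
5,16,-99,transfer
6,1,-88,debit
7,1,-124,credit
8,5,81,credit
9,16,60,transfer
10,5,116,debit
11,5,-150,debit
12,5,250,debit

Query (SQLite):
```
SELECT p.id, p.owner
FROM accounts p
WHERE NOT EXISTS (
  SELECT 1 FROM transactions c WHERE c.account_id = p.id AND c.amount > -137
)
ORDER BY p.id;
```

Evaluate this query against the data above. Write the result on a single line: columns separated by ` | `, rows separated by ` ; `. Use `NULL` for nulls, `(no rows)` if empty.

For each accounts row, check whether any transactions with matching account_id has amount > -137.
Keep rows where that is false.

4 | Sol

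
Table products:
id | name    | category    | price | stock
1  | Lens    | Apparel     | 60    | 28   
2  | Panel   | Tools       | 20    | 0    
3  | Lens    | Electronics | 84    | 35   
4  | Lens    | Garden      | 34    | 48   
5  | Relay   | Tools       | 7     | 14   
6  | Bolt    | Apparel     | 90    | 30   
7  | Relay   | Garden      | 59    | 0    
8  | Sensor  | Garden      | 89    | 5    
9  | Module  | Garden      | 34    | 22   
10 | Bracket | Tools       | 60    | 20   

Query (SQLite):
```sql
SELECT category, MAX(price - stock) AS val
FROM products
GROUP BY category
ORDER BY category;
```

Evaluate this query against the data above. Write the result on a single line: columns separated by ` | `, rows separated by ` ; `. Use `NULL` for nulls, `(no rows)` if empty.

Apparel | 60 ; Electronics | 49 ; Garden | 84 ; Tools | 40

For each row compute price - stock.
Group by category; take MAX of the expression per group.
  Apparel: ids {1, 6} → MAX(price - stock)=60
  Electronics: ids {3} → MAX(price - stock)=49
  Garden: ids {4, 7, 8, 9} → MAX(price - stock)=84
  Tools: ids {2, 5, 10} → MAX(price - stock)=40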